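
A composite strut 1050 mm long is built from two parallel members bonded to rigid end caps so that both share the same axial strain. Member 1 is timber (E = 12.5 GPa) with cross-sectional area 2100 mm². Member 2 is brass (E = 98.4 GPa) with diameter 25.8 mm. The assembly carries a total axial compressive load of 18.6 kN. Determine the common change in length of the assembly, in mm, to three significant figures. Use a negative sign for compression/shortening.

-0.251 mm

A_2 = 522.8 mm².
Equal strain + equilibrium ⇒ each member carries load in proportion to AE: A₁E₁ = 26250000 N, A₂E₂ = 51440000 N, ΣAE = 77690000 N.
δ = PL/ΣAE = -18600·1050/77690000 = -0.2514 mm.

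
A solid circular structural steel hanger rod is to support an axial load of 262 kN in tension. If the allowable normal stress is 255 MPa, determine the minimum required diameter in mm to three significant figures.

36.2 mm

Required area A ≥ P/σ_allow = 262000/255 = 1027 mm².
For a solid circular section, d ≥ √(4A/π) = 36.17 mm.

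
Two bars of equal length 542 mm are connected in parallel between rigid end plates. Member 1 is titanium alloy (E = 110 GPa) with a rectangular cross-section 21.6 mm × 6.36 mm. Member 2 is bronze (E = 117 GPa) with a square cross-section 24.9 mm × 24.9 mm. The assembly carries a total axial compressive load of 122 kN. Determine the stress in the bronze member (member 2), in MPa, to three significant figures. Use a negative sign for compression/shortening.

A_1 = 137.4 mm².
A_2 = 620 mm².
Equal strain + equilibrium ⇒ each member carries load in proportion to AE: A₁E₁ = 15110000 N, A₂E₂ = 72540000 N, ΣAE = 87650000 N.
σ₂ = P·E₂/ΣAE = -122000·117000/87650000 = -162.8 MPa.

-163 MPa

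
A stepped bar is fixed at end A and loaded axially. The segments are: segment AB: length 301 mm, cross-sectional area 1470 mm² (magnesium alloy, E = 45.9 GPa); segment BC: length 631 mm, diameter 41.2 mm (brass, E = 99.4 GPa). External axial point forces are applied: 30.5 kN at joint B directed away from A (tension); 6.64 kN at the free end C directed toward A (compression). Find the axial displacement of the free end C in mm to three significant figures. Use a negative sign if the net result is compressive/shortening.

0.0748 mm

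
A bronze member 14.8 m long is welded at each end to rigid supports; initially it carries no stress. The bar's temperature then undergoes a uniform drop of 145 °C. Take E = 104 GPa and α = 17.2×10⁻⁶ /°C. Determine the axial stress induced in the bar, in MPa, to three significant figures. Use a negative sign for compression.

259 MPa

Free thermal expansion αLΔT = 17.2e-6 · 14800 · -145 = -36.91 mm.
The walls impose strain ε = −(-36.91)/14800 = 2.4940e-03; σ = Eε = 104000 · 2.4940e-03 = 259.4 MPa.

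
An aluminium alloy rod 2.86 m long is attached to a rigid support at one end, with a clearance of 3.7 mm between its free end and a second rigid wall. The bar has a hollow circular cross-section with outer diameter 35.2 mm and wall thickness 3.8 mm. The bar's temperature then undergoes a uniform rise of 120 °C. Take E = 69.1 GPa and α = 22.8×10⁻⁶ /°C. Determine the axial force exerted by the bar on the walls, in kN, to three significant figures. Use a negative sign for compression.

-37.4 kN

Free thermal expansion αLΔT = 22.8e-6 · 2860 · 120 = 7.825 mm.
The walls engage after the gap closes; constrained expansion = 7.825 − 3.7 = 4.125 mm.
The walls impose strain ε = −(4.125)/2860 = -1.4423e-03; σ = Eε = 69100 · -1.4423e-03 = -99.66 MPa.
Wall reaction R = σ·A = -99.66·374.9 = -37360 N = -37.36 kN.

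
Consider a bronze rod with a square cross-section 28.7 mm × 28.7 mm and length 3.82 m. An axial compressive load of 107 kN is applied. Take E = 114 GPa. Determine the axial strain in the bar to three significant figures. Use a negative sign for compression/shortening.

A = 823.7 mm².
σ = N/A = -129.9 MPa; ε = σ/E = -129.9/114000 = -1.140e-03.

-0.00114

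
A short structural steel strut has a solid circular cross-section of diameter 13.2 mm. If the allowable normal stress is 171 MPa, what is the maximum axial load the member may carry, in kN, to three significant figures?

23.4 kN

A = 136.8 mm².
P_max = σ_allow · A = 171 · 136.8 = 23400 N = 23.4 kN.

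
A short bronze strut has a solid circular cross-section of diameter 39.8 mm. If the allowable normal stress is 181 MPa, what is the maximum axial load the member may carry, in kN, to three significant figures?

225 kN

A = 1244 mm².
P_max = σ_allow · A = 181 · 1244 = 225200 N = 225.2 kN.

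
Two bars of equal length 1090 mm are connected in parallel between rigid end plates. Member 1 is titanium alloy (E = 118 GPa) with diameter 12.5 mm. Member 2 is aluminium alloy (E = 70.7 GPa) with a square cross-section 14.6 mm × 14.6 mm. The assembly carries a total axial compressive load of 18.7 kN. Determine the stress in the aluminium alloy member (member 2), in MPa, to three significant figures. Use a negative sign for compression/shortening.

-44.7 MPa

A_1 = 122.7 mm².
A_2 = 213.2 mm².
Equal strain + equilibrium ⇒ each member carries load in proportion to AE: A₁E₁ = 14480000 N, A₂E₂ = 15070000 N, ΣAE = 29550000 N.
σ₂ = P·E₂/ΣAE = -18700·70700/29550000 = -44.74 MPa.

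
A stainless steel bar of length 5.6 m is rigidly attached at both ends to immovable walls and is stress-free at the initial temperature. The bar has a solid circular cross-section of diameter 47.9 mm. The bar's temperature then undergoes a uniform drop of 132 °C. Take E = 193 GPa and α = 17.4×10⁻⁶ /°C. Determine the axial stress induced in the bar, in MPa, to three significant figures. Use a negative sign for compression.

443 MPa

Free thermal expansion αLΔT = 17.4e-6 · 5600 · -132 = -12.86 mm.
The walls impose strain ε = −(-12.86)/5600 = 2.2968e-03; σ = Eε = 193000 · 2.2968e-03 = 443.3 MPa.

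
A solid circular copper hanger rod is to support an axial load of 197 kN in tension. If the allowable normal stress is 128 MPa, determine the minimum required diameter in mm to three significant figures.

Required area A ≥ P/σ_allow = 197000/128 = 1539 mm².
For a solid circular section, d ≥ √(4A/π) = 44.27 mm.

44.3 mm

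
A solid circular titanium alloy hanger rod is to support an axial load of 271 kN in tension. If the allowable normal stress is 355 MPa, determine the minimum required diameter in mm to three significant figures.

31.2 mm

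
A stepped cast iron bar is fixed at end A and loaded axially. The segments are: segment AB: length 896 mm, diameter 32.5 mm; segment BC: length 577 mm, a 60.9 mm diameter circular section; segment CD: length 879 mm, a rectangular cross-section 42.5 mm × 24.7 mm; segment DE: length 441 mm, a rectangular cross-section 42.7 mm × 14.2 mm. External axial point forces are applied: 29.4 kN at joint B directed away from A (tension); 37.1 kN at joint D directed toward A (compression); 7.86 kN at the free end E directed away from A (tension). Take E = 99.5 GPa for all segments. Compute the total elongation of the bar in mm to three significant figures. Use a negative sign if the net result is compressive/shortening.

-0.245 mm

Internal axial forces (sectioning from the free end, tension +): N_DE = 7.86 kN, N_CD = -29.24 kN, N_BC = -29.24 kN, N_AB = 0.16 kN.
A_AB = 829.6 mm².
A_BC = 2913 mm².
A_CD = 1050 mm².
A_DE = 606.3 mm².
δ_AB = 160·896/(829.6·99500) = 0.001737 mm
δ_BC = -29240·577/(2913·99500) = -0.05821 mm
δ_CD = -29240·879/(1050·99500) = -0.2461 mm
δ_DE = 7860·441/(606.3·99500) = 0.05745 mm
δ = Σδ_i = -0.2451 mm.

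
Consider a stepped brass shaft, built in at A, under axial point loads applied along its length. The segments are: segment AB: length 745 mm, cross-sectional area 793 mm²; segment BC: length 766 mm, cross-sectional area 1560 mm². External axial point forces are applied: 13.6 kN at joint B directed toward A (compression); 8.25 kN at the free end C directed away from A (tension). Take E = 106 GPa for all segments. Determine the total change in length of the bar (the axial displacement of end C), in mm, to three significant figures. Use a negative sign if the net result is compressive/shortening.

Internal axial forces (sectioning from the free end, tension +): N_BC = 8.25 kN, N_AB = -5.35 kN.
δ_AB = -5350·745/(793·106000) = -0.04742 mm
δ_BC = 8250·766/(1560·106000) = 0.03822 mm
δ = Σδ_i = -0.0092 mm.

-0.00920 mm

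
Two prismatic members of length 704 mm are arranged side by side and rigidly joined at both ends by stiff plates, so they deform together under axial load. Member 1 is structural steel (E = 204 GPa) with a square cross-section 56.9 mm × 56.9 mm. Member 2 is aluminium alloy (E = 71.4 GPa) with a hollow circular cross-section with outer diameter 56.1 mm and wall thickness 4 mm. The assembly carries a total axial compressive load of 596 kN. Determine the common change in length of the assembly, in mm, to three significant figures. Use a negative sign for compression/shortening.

-0.593 mm

A_1 = 3238 mm².
A_2 = 654.7 mm².
Equal strain + equilibrium ⇒ each member carries load in proportion to AE: A₁E₁ = 660500000 N, A₂E₂ = 46750000 N, ΣAE = 707200000 N.
δ = PL/ΣAE = -596000·704/707200000 = -0.5933 mm.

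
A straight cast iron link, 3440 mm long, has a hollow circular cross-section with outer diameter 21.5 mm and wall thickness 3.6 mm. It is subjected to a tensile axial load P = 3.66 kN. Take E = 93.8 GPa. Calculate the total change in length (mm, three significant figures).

A = 202.4 mm².
δ_mech = NL/(AE) = 3660·3440/(202.4·93800) = 0.663 mm.

0.663 mm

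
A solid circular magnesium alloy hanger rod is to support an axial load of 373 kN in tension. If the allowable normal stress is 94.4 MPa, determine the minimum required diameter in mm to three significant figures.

Required area A ≥ P/σ_allow = 373000/94.4 = 3951 mm².
For a solid circular section, d ≥ √(4A/π) = 70.93 mm.

70.9 mm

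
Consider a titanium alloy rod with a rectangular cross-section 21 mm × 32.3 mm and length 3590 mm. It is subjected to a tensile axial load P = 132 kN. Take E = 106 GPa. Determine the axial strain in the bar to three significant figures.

A = 678.3 mm².
σ = N/A = 194.6 MPa; ε = σ/E = 194.6/106000 = 1.836e-03.

0.00184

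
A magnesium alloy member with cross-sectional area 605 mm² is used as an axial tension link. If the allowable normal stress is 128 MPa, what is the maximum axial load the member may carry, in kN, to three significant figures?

P_max = σ_allow · A = 128 · 605 = 77440 N = 77.44 kN.

77.4 kN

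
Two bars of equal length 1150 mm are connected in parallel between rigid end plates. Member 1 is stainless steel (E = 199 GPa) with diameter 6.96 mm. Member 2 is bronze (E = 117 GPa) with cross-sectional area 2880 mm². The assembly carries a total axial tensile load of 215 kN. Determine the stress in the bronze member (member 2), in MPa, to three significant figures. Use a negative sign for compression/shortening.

73.0 MPa

A_1 = 38.05 mm².
Equal strain + equilibrium ⇒ each member carries load in proportion to AE: A₁E₁ = 7571000 N, A₂E₂ = 337000000 N, ΣAE = 344500000 N.
σ₂ = P·E₂/ΣAE = 215000·117000/344500000 = 73.01 MPa.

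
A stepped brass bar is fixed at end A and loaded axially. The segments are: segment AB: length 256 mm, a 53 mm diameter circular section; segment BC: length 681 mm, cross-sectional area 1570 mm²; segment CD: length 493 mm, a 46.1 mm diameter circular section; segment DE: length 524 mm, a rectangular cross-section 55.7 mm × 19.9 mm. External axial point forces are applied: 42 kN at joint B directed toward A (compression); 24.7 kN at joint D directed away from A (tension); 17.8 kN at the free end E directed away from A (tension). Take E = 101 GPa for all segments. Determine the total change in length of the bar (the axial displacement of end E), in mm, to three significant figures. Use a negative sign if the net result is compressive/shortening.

Internal axial forces (sectioning from the free end, tension +): N_DE = 17.8 kN, N_CD = 42.5 kN, N_BC = 42.5 kN, N_AB = 0.5 kN.
A_AB = 2206 mm².
A_CD = 1669 mm².
A_DE = 1108 mm².
δ_AB = 500·256/(2206·101000) = 0.0005744 mm
δ_BC = 42500·681/(1570·101000) = 0.1825 mm
δ_CD = 42500·493/(1669·101000) = 0.1243 mm
δ_DE = 17800·524/(1108·101000) = 0.08331 mm
δ = Σδ_i = 0.3907 mm.

0.391 mm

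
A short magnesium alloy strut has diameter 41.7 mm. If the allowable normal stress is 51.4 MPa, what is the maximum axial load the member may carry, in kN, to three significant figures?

70.2 kN

A = 1366 mm².
P_max = σ_allow · A = 51.4 · 1366 = 70200 N = 70.2 kN.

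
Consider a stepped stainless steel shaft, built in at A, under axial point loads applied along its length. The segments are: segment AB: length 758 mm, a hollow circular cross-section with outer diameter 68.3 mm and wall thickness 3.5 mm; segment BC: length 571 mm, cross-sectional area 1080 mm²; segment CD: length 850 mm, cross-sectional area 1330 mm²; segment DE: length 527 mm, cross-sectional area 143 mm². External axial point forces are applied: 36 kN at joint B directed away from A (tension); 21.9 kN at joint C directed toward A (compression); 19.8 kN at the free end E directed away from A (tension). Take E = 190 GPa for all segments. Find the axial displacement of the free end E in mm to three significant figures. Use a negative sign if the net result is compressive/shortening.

0.635 mm

Internal axial forces (sectioning from the free end, tension +): N_DE = 19.8 kN, N_CD = 19.8 kN, N_BC = -2.1 kN, N_AB = 33.9 kN.
A_AB = 712.5 mm².
δ_AB = 33900·758/(712.5·190000) = 0.1898 mm
δ_BC = -2100·571/(1080·190000) = -0.005844 mm
δ_CD = 19800·850/(1330·190000) = 0.0666 mm
δ_DE = 19800·527/(143·190000) = 0.384 mm
δ = Σδ_i = 0.6346 mm.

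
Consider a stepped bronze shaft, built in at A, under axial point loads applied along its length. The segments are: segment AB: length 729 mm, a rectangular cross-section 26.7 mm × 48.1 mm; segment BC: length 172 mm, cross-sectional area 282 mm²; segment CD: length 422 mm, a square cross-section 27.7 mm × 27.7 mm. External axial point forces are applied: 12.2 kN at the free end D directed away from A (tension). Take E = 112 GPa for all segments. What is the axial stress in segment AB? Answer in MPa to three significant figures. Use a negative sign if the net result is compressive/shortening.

9.50 MPa

Internal axial forces (sectioning from the free end, tension +): N_CD = 12.2 kN, N_BC = 12.2 kN, N_AB = 12.2 kN.
A_AB = 1284 mm².
σ_AB = N_AB/A_AB = 12200/1284 = 9.5 MPa.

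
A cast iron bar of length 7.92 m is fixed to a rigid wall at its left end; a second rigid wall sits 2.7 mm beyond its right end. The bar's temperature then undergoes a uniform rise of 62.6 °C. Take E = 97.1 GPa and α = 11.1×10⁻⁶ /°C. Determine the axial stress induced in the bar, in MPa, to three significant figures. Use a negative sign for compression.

Free thermal expansion αLΔT = 11.1e-6 · 7920 · 62.6 = 5.503 mm.
The walls engage after the gap closes; constrained expansion = 5.503 − 2.7 = 2.803 mm.
The walls impose strain ε = −(2.803)/7920 = -3.5395e-04; σ = Eε = 97100 · -3.5395e-04 = -34.37 MPa.

-34.4 MPa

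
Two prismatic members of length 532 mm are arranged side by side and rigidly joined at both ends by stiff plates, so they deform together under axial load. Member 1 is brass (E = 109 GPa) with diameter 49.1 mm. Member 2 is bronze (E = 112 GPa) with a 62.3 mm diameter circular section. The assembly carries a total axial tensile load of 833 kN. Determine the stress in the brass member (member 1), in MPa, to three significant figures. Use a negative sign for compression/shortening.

A_1 = 1893 mm².
A_2 = 3048 mm².
Equal strain + equilibrium ⇒ each member carries load in proportion to AE: A₁E₁ = 206400000 N, A₂E₂ = 341400000 N, ΣAE = 547800000 N.
σ₁ = P·E₁/ΣAE = 833000·109000/547800000 = 165.7 MPa.

166 MPa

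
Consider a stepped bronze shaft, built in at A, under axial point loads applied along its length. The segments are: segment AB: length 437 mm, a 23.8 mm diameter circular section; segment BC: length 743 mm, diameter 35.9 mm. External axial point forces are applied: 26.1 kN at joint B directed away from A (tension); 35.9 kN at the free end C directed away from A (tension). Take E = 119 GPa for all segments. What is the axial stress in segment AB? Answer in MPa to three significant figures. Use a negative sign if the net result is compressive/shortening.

Internal axial forces (sectioning from the free end, tension +): N_BC = 35.9 kN, N_AB = 62 kN.
A_AB = 444.9 mm².
σ_AB = N_AB/A_AB = 62000/444.9 = 139.4 MPa.

139 MPa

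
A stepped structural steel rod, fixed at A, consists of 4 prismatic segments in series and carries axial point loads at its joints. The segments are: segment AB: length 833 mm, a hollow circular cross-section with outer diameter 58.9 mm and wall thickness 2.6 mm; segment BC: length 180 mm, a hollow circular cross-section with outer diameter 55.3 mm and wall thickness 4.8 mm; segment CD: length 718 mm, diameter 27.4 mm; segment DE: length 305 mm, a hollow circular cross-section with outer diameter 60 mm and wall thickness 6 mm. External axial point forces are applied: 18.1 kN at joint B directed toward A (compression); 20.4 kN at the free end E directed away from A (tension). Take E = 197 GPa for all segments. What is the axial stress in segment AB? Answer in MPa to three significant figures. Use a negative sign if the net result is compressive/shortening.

5.00 MPa

Internal axial forces (sectioning from the free end, tension +): N_DE = 20.4 kN, N_CD = 20.4 kN, N_BC = 20.4 kN, N_AB = 2.3 kN.
A_AB = 459.9 mm².
σ_AB = N_AB/A_AB = 2300/459.9 = 5.001 MPa.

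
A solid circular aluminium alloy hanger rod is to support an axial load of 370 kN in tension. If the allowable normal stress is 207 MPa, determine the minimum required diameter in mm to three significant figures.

47.7 mm

Required area A ≥ P/σ_allow = 370000/207 = 1787 mm².
For a solid circular section, d ≥ √(4A/π) = 47.71 mm.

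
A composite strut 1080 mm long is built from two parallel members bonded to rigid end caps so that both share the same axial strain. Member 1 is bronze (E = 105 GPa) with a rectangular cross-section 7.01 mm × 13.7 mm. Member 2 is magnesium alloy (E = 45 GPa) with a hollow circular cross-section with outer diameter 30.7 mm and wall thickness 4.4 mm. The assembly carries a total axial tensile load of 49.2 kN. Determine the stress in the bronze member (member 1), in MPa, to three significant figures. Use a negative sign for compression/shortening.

A_1 = 96.04 mm².
A_2 = 363.5 mm².
Equal strain + equilibrium ⇒ each member carries load in proportion to AE: A₁E₁ = 10080000 N, A₂E₂ = 16360000 N, ΣAE = 26440000 N.
σ₁ = P·E₁/ΣAE = 49200·105000/26440000 = 195.4 MPa.

195 MPa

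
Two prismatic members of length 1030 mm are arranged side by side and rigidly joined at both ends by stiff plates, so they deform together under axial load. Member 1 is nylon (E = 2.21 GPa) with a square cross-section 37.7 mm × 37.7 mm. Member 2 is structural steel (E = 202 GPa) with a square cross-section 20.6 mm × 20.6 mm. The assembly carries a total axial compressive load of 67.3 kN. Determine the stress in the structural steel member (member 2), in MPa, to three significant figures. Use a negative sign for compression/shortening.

-153 MPa

A_1 = 1421 mm².
A_2 = 424.4 mm².
Equal strain + equilibrium ⇒ each member carries load in proportion to AE: A₁E₁ = 3141000 N, A₂E₂ = 85720000 N, ΣAE = 88860000 N.
σ₂ = P·E₂/ΣAE = -67300·202000/88860000 = -153 MPa.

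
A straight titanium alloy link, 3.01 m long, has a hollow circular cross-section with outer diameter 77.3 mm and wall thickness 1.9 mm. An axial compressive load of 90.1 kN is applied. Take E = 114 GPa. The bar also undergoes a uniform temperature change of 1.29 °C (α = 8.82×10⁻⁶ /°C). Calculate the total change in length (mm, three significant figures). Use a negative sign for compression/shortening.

-5.25 mm

A = 450.1 mm².
δ_mech = NL/(AE) = -90100·3010/(450.1·114000) = -5.286 mm.
δ_thermal = αLΔT = 8.82e-6·3010·1.29 = 0.03425 mm.
δ = δ_mech + δ_thermal = -5.252 mm.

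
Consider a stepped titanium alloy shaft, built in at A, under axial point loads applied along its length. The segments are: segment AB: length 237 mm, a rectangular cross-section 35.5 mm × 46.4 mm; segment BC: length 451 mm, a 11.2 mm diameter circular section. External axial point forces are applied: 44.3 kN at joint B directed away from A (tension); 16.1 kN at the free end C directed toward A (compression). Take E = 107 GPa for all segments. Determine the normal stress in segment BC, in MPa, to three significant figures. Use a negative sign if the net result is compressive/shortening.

-163 MPa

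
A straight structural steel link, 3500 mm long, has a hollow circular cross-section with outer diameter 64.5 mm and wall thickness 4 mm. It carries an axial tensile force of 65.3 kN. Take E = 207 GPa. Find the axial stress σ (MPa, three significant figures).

A = 760.3 mm².
σ = N/A = 65300/760.3 = 85.89 MPa.

85.9 MPa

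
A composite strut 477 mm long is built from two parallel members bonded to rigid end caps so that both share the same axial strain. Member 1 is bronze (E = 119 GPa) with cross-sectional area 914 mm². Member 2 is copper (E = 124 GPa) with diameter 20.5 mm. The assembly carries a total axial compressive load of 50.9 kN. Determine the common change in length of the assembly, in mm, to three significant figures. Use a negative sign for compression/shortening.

-0.162 mm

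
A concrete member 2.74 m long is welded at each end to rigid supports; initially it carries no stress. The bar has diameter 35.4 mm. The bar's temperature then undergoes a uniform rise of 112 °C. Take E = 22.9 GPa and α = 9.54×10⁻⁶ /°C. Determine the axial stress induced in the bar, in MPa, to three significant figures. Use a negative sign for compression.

-24.5 MPa

Free thermal expansion αLΔT = 9.54e-6 · 2740 · 112 = 2.928 mm.
The walls impose strain ε = −(2.928)/2740 = -1.0685e-03; σ = Eε = 22900 · -1.0685e-03 = -24.47 MPa.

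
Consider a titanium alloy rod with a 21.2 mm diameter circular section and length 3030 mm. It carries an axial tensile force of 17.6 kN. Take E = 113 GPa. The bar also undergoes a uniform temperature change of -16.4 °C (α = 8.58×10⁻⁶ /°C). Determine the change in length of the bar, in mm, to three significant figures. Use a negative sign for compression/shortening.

A = 353 mm².
δ_mech = NL/(AE) = 17600·3030/(353·113000) = 1.337 mm.
δ_thermal = αLΔT = 8.58e-6·3030·-16.4 = -0.4264 mm.
δ = δ_mech + δ_thermal = 0.9106 mm.

0.911 mm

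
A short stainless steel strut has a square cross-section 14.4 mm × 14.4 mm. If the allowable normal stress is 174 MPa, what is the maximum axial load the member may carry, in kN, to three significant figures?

36.1 kN

A = 207.4 mm².
P_max = σ_allow · A = 174 · 207.4 = 36080 N = 36.08 kN.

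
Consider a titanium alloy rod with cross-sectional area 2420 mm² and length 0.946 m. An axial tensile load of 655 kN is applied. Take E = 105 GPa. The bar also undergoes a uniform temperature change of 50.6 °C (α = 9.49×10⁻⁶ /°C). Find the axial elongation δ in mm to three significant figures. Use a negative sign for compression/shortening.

δ_mech = NL/(AE) = 655000·946/(2420·105000) = 2.439 mm.
δ_thermal = αLΔT = 9.49e-6·946·50.6 = 0.4543 mm.
δ = δ_mech + δ_thermal = 2.893 mm.

2.89 mm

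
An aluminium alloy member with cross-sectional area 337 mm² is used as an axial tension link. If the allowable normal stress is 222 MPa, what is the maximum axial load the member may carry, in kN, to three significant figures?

74.8 kN

P_max = σ_allow · A = 222 · 337 = 74810 N = 74.81 kN.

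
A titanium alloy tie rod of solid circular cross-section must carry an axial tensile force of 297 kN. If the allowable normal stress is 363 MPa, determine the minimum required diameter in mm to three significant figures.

32.3 mm

Required area A ≥ P/σ_allow = 297000/363 = 818.2 mm².
For a solid circular section, d ≥ √(4A/π) = 32.28 mm.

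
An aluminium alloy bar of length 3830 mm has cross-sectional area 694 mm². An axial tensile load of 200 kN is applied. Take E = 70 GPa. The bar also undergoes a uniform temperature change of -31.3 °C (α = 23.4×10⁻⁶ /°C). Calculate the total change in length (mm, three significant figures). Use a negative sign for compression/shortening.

δ_mech = NL/(AE) = 200000·3830/(694·70000) = 15.77 mm.
δ_thermal = αLΔT = 23.4e-6·3830·-31.3 = -2.805 mm.
δ = δ_mech + δ_thermal = 12.96 mm.

13.0 mm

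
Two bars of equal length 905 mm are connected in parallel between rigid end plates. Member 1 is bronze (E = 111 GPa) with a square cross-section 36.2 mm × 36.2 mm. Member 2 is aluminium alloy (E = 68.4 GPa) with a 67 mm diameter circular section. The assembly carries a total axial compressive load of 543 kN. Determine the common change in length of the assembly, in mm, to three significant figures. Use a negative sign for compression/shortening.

-1.27 mm

A_1 = 1310 mm².
A_2 = 3526 mm².
Equal strain + equilibrium ⇒ each member carries load in proportion to AE: A₁E₁ = 145500000 N, A₂E₂ = 241200000 N, ΣAE = 386600000 N.
δ = PL/ΣAE = -543000·905/386600000 = -1.271 mm.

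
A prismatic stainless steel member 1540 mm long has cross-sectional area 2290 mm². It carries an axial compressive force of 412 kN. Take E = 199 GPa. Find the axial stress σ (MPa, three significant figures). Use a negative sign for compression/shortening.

-180 MPa

σ = N/A = -412000/2290 = -179.9 MPa.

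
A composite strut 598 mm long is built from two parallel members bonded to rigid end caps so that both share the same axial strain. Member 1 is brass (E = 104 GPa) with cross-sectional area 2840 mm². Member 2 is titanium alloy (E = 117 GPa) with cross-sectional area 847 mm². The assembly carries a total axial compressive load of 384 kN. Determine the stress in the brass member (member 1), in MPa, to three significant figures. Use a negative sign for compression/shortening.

Equal strain + equilibrium ⇒ each member carries load in proportion to AE: A₁E₁ = 295400000 N, A₂E₂ = 99100000 N, ΣAE = 394500000 N.
σ₁ = P·E₁/ΣAE = -384000·104000/394500000 = -101.2 MPa.

-101 MPa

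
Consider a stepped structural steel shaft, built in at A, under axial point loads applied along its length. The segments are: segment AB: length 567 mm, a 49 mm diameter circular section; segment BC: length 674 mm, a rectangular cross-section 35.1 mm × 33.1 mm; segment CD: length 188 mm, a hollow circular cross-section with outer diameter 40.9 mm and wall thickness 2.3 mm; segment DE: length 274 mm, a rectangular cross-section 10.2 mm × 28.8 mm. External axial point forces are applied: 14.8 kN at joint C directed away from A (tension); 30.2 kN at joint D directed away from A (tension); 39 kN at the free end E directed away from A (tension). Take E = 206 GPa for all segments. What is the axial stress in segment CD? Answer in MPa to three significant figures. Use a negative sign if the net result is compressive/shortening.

Internal axial forces (sectioning from the free end, tension +): N_DE = 39 kN, N_CD = 69.2 kN, N_BC = 84 kN, N_AB = 84 kN.
A_CD = 278.9 mm².
σ_CD = N_CD/A_CD = 69200/278.9 = 248.1 MPa.

248 MPa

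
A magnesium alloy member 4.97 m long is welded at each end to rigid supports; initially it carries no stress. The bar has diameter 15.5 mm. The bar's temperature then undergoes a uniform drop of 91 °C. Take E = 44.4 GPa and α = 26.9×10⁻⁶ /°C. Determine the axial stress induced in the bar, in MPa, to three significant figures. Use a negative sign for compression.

Free thermal expansion αLΔT = 26.9e-6 · 4970 · -91 = -12.17 mm.
The walls impose strain ε = −(-12.17)/4970 = 2.4479e-03; σ = Eε = 44400 · 2.4479e-03 = 108.7 MPa.

109 MPa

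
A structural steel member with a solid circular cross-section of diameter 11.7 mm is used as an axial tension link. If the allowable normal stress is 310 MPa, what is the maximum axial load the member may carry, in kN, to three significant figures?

33.3 kN

A = 107.5 mm².
P_max = σ_allow · A = 310 · 107.5 = 33330 N = 33.33 kN.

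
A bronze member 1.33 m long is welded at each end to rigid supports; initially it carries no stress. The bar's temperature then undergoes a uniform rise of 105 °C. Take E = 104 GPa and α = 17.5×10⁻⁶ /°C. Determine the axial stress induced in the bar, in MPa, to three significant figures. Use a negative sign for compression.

Free thermal expansion αLΔT = 17.5e-6 · 1330 · 105 = 2.444 mm.
The walls impose strain ε = −(2.444)/1330 = -1.8375e-03; σ = Eε = 104000 · -1.8375e-03 = -191.1 MPa.

-191 MPa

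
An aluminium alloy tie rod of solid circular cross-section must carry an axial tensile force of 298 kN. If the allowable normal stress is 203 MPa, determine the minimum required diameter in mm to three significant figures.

Required area A ≥ P/σ_allow = 298000/203 = 1468 mm².
For a solid circular section, d ≥ √(4A/π) = 43.23 mm.

43.2 mm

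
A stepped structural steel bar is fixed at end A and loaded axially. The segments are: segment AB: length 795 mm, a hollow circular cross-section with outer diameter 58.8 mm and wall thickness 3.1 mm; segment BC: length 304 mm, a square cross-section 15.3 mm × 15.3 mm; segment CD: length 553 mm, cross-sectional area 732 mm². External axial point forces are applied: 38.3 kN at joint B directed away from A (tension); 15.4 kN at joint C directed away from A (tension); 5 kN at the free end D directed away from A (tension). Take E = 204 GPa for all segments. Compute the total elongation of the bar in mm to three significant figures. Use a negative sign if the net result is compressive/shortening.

Internal axial forces (sectioning from the free end, tension +): N_CD = 5 kN, N_BC = 20.4 kN, N_AB = 58.7 kN.
A_AB = 542.5 mm².
A_BC = 234.1 mm².
δ_AB = 58700·795/(542.5·204000) = 0.4217 mm
δ_BC = 20400·304/(234.1·204000) = 0.1299 mm
δ_CD = 5000·553/(732·204000) = 0.01852 mm
δ = Σδ_i = 0.5701 mm.

0.570 mm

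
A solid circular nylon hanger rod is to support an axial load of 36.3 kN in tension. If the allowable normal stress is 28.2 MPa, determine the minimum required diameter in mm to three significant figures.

40.5 mm

Required area A ≥ P/σ_allow = 36300/28.2 = 1287 mm².
For a solid circular section, d ≥ √(4A/π) = 40.48 mm.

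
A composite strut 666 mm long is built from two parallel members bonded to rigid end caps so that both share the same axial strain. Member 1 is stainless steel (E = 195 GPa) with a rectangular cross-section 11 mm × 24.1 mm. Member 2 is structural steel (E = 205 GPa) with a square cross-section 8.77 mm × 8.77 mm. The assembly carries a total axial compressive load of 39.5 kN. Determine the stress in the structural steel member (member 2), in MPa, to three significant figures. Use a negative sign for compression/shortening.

-120 MPa

A_1 = 265.1 mm².
A_2 = 76.91 mm².
Equal strain + equilibrium ⇒ each member carries load in proportion to AE: A₁E₁ = 51690000 N, A₂E₂ = 15770000 N, ΣAE = 67460000 N.
σ₂ = P·E₂/ΣAE = -39500·205000/67460000 = -120 MPa.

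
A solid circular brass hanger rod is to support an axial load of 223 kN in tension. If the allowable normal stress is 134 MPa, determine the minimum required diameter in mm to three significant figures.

46.0 mm

Required area A ≥ P/σ_allow = 223000/134 = 1664 mm².
For a solid circular section, d ≥ √(4A/π) = 46.03 mm.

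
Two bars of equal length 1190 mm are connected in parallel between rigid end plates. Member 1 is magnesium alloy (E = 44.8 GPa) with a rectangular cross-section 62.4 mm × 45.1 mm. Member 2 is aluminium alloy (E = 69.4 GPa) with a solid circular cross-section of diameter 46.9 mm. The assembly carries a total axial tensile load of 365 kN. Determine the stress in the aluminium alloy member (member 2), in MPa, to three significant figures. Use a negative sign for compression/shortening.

103 MPa

A_1 = 2814 mm².
A_2 = 1728 mm².
Equal strain + equilibrium ⇒ each member carries load in proportion to AE: A₁E₁ = 126100000 N, A₂E₂ = 119900000 N, ΣAE = 246000000 N.
σ₂ = P·E₂/ΣAE = 365000·69400/246000000 = 103 MPa.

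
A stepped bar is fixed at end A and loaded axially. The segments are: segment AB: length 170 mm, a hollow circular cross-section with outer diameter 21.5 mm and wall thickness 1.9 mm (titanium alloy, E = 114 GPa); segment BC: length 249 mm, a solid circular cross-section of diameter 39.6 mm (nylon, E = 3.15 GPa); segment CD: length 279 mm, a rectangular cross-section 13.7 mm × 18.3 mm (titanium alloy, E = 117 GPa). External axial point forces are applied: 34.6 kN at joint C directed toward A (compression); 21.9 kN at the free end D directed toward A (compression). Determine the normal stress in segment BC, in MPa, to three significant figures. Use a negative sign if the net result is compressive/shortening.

Internal axial forces (sectioning from the free end, tension +): N_CD = -21.9 kN, N_BC = -56.5 kN, N_AB = -56.5 kN.
A_BC = 1232 mm².
σ_BC = N_BC/A_BC = -56500/1232 = -45.87 MPa.

-45.9 MPa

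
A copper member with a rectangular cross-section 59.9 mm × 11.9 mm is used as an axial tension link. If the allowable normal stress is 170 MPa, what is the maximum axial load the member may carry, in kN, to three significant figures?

121 kN

A = 712.8 mm².
P_max = σ_allow · A = 170 · 712.8 = 121200 N = 121.2 kN.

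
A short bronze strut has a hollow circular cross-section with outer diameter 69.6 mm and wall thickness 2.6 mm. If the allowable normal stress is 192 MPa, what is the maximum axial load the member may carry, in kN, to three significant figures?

105 kN

A = 547.3 mm².
P_max = σ_allow · A = 192 · 547.3 = 105100 N = 105.1 kN.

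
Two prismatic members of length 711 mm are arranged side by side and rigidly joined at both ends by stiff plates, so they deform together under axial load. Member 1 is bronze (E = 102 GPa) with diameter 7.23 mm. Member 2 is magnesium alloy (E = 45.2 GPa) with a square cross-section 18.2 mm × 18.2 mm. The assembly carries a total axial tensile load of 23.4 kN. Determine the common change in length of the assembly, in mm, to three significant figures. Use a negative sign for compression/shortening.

A_1 = 41.06 mm².
A_2 = 331.2 mm².
Equal strain + equilibrium ⇒ each member carries load in proportion to AE: A₁E₁ = 4188000 N, A₂E₂ = 14970000 N, ΣAE = 19160000 N.
δ = PL/ΣAE = 23400·711/19160000 = 0.8684 mm.

0.868 mm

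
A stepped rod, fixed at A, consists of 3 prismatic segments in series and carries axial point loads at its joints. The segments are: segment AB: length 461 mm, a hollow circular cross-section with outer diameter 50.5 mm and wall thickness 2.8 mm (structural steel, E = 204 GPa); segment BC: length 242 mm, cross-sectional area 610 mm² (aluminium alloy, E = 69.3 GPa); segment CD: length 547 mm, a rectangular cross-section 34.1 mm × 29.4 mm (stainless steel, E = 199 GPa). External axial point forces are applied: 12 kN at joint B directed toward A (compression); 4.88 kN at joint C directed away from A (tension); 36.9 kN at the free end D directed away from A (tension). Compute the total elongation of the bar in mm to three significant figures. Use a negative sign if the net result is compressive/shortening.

0.501 mm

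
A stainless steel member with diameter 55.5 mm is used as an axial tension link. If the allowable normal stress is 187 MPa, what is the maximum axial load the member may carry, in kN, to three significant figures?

452 kN

A = 2419 mm².
P_max = σ_allow · A = 187 · 2419 = 452400 N = 452.4 kN.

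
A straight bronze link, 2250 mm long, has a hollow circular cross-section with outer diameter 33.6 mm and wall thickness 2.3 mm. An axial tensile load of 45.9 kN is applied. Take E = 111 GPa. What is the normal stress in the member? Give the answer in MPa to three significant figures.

203 MPa

A = 226.2 mm².
σ = N/A = 45900/226.2 = 203 MPa.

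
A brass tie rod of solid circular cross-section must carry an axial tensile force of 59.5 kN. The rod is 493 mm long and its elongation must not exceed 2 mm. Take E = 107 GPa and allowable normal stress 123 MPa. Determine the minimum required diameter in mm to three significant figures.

Required area A ≥ P/σ_allow = 59500/123 = 483.7 mm².
For a solid circular section, d ≥ √(4A/π) = 24.82 mm.
Elongation limit: A ≥ PL/(Eδ_allow) = 59500·493/(107000·2) = 137.1 mm² ⇒ d ≥ 13.21 mm.
The stress limit governs.

24.8 mm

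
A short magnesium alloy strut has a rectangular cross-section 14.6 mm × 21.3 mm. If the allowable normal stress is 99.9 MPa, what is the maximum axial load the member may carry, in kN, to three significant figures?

A = 311 mm².
P_max = σ_allow · A = 99.9 · 311 = 31070 N = 31.07 kN.

31.1 kN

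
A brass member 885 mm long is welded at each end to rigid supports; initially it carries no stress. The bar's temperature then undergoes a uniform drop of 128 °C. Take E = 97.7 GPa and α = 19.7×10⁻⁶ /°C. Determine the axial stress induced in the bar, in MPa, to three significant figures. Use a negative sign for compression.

246 MPa

Free thermal expansion αLΔT = 19.7e-6 · 885 · -128 = -2.232 mm.
The walls impose strain ε = −(-2.232)/885 = 2.5216e-03; σ = Eε = 97700 · 2.5216e-03 = 246.4 MPa.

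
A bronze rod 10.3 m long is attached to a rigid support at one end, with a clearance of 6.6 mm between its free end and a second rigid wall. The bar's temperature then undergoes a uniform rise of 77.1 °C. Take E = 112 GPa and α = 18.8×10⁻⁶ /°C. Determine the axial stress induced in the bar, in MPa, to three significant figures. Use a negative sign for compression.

-90.6 MPa

Free thermal expansion αLΔT = 18.8e-6 · 10300 · 77.1 = 14.93 mm.
The walls engage after the gap closes; constrained expansion = 14.93 − 6.6 = 8.33 mm.
The walls impose strain ε = −(8.33)/10300 = -8.0870e-04; σ = Eε = 112000 · -8.0870e-04 = -90.57 MPa.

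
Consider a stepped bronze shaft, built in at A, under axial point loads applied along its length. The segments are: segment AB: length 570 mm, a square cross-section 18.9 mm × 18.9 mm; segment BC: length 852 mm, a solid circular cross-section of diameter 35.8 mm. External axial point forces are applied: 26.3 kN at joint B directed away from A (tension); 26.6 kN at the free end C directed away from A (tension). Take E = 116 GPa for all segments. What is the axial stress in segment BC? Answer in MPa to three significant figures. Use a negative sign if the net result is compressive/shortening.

26.4 MPa

Internal axial forces (sectioning from the free end, tension +): N_BC = 26.6 kN, N_AB = 52.9 kN.
A_BC = 1007 mm².
σ_BC = N_BC/A_BC = 26600/1007 = 26.43 MPa.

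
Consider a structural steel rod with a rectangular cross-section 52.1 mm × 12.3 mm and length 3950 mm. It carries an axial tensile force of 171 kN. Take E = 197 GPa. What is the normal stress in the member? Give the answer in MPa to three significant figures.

267 MPa

A = 640.8 mm².
σ = N/A = 171000/640.8 = 266.8 MPa.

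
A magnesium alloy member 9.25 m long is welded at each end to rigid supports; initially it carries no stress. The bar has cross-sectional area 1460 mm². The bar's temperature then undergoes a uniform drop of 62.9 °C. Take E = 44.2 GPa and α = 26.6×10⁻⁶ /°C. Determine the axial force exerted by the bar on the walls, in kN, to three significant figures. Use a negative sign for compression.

Free thermal expansion αLΔT = 26.6e-6 · 9250 · -62.9 = -15.48 mm.
The walls impose strain ε = −(-15.48)/9250 = 1.6731e-03; σ = Eε = 44200 · 1.6731e-03 = 73.95 MPa.
Wall reaction R = σ·A = 73.95·1460 = 108000 N = 108 kN.

108 kN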